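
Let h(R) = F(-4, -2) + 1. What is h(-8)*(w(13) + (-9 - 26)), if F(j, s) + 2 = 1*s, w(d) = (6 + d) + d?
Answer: 9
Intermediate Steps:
w(d) = 6 + 2*d
F(j, s) = -2 + s (F(j, s) = -2 + 1*s = -2 + s)
h(R) = -3 (h(R) = (-2 - 2) + 1 = -4 + 1 = -3)
h(-8)*(w(13) + (-9 - 26)) = -3*((6 + 2*13) + (-9 - 26)) = -3*((6 + 26) - 35) = -3*(32 - 35) = -3*(-3) = 9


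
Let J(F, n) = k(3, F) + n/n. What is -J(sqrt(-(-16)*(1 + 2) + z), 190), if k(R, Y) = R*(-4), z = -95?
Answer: 11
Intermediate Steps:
k(R, Y) = -4*R
J(F, n) = -11 (J(F, n) = -4*3 + n/n = -12 + 1 = -11)
-J(sqrt(-(-16)*(1 + 2) + z), 190) = -1*(-11) = 11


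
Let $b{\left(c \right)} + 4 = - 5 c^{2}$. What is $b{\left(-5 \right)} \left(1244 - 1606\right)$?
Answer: $46698$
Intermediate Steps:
$b{\left(c \right)} = -4 - 5 c^{2}$
$b{\left(-5 \right)} \left(1244 - 1606\right) = \left(-4 - 5 \left(-5\right)^{2}\right) \left(1244 - 1606\right) = \left(-4 - 125\right) \left(-362\right) = \left(-129\right) \left(-362\right) = 46698$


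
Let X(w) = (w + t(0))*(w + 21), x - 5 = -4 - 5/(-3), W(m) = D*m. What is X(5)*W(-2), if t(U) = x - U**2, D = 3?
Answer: -1196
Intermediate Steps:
W(m) = 3*m
x = 8/3 (x = 5 + (-4 - 5/(-3)) = 5 + (-4 - 5*(-1/3)) = 5 + (-4 + 5/3) = 5 - 7/3 = 8/3 ≈ 2.6667)
t(U) = 8/3 - U**2
X(w) = (21 + w)*(8/3 + w) (X(w) = (w + (8/3 - 1*0**2))*(w + 21) = (w + (8/3 - 1*0))*(21 + w) = (w + (8/3 + 0))*(21 + w) = (w + 8/3)*(21 + w) = (8/3 + w)*(21 + w) = (21 + w)*(8/3 + w))
X(5)*W(-2) = (56 + 5**2 + (71/3)*5)*(3*(-2)) = (56 + 25 + 355/3)*(-6) = (598/3)*(-6) = -1196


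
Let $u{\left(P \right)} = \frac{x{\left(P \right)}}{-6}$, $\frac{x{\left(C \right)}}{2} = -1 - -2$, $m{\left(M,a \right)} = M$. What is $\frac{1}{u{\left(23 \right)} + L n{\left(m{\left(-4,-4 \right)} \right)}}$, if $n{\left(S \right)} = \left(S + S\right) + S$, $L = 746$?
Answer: $- \frac{3}{26857} \approx -0.0001117$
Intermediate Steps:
$x{\left(C \right)} = 2$ ($x{\left(C \right)} = 2 \left(-1 - -2\right) = 2 \left(-1 + 2\right) = 2 \cdot 1 = 2$)
$n{\left(S \right)} = 3 S$ ($n{\left(S \right)} = 2 S + S = 3 S$)
$u{\left(P \right)} = - \frac{1}{3}$ ($u{\left(P \right)} = \frac{2}{-6} = 2 \left(- \frac{1}{6}\right) = - \frac{1}{3}$)
$\frac{1}{u{\left(23 \right)} + L n{\left(m{\left(-4,-4 \right)} \right)}} = \frac{1}{- \frac{1}{3} + 746 \cdot 3 \left(-4\right)} = \frac{1}{- \frac{1}{3} + 746 \left(-12\right)} = \frac{1}{- \frac{1}{3} - 8952} = \frac{1}{- \frac{26857}{3}} = - \frac{3}{26857}$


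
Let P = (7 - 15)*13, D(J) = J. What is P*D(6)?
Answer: -624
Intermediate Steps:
P = -104 (P = -8*13 = -104)
P*D(6) = -104*6 = -624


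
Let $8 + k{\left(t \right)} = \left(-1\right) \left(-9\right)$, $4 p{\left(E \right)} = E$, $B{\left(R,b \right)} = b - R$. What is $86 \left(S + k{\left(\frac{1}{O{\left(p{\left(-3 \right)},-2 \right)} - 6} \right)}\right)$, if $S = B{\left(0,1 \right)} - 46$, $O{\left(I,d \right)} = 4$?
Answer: $-3784$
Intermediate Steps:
$p{\left(E \right)} = \frac{E}{4}$
$k{\left(t \right)} = 1$ ($k{\left(t \right)} = -8 - -9 = -8 + 9 = 1$)
$S = -45$ ($S = \left(1 - 0\right) - 46 = \left(1 + 0\right) - 46 = 1 - 46 = -45$)
$86 \left(S + k{\left(\frac{1}{O{\left(p{\left(-3 \right)},-2 \right)} - 6} \right)}\right) = 86 \left(-45 + 1\right) = 86 \left(-44\right) = -3784$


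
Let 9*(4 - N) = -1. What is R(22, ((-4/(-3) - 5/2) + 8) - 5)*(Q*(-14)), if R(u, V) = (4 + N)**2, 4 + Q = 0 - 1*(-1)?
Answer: 74606/27 ≈ 2763.2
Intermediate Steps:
N = 37/9 (N = 4 - 1/9*(-1) = 4 + 1/9 = 37/9 ≈ 4.1111)
Q = -3 (Q = -4 + (0 - 1*(-1)) = -4 + (0 + 1) = -4 + 1 = -3)
R(u, V) = 5329/81 (R(u, V) = (4 + 37/9)**2 = (73/9)**2 = 5329/81)
R(22, ((-4/(-3) - 5/2) + 8) - 5)*(Q*(-14)) = 5329*(-3*(-14))/81 = (5329/81)*42 = 74606/27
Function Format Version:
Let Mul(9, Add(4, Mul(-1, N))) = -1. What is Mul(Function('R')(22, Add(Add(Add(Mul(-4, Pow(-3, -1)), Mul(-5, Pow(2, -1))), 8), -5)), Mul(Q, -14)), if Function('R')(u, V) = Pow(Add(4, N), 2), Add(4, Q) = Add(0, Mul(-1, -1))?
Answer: Rational(74606, 27) ≈ 2763.2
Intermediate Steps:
N = Rational(37, 9) (N = Add(4, Mul(Rational(-1, 9), -1)) = Add(4, Rational(1, 9)) = Rational(37, 9) ≈ 4.1111)
Q = -3 (Q = Add(-4, Add(0, Mul(-1, -1))) = Add(-4, Add(0, 1)) = Add(-4, 1) = -3)
Function('R')(u, V) = Rational(5329, 81) (Function('R')(u, V) = Pow(Add(4, Rational(37, 9)), 2) = Pow(Rational(73, 9), 2) = Rational(5329, 81))
Mul(Function('R')(22, Add(Add(Add(Mul(-4, Pow(-3, -1)), Mul(-5, Pow(2, -1))), 8), -5)), Mul(Q, -14)) = Mul(Rational(5329, 81), Mul(-3, -14)) = Mul(Rational(5329, 81), 42) = Rational(74606, 27)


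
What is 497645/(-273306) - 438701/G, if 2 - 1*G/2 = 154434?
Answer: -16902504887/42207192192 ≈ -0.40047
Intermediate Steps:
G = -308864 (G = 4 - 2*154434 = 4 - 308868 = -308864)
497645/(-273306) - 438701/G = 497645/(-273306) - 438701/(-308864) = 497645*(-1/273306) - 438701*(-1/308864) = -497645/273306 + 438701/308864 = -16902504887/42207192192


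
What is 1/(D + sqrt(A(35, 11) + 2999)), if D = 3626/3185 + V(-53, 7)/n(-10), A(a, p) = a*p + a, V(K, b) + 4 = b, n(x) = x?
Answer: -14170/57769219 + 16900*sqrt(3419)/57769219 ≈ 0.016860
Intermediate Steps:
V(K, b) = -4 + b
A(a, p) = a + a*p
D = 109/130 (D = 3626/3185 + (-4 + 7)/(-10) = 3626*(1/3185) + 3*(-1/10) = 74/65 - 3/10 = 109/130 ≈ 0.83846)
1/(D + sqrt(A(35, 11) + 2999)) = 1/(109/130 + sqrt(35*(1 + 11) + 2999)) = 1/(109/130 + sqrt(35*12 + 2999)) = 1/(109/130 + sqrt(420 + 2999)) = 1/(109/130 + sqrt(3419))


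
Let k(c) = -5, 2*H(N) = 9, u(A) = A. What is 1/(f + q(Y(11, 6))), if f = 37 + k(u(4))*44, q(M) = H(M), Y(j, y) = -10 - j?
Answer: -2/357 ≈ -0.0056022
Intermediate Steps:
H(N) = 9/2 (H(N) = (1/2)*9 = 9/2)
q(M) = 9/2
f = -183 (f = 37 - 5*44 = 37 - 220 = -183)
1/(f + q(Y(11, 6))) = 1/(-183 + 9/2) = 1/(-357/2) = -2/357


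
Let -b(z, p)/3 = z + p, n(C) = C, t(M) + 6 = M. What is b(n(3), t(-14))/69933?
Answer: 17/23311 ≈ 0.00072927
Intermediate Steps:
t(M) = -6 + M
b(z, p) = -3*p - 3*z (b(z, p) = -3*(z + p) = -3*(p + z) = -3*p - 3*z)
b(n(3), t(-14))/69933 = (-3*(-6 - 14) - 3*3)/69933 = (-3*(-20) - 9)*(1/69933) = (60 - 9)*(1/69933) = 51*(1/69933) = 17/23311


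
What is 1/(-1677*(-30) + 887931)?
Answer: 1/938241 ≈ 1.0658e-6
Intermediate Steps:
1/(-1677*(-30) + 887931) = 1/(50310 + 887931) = 1/938241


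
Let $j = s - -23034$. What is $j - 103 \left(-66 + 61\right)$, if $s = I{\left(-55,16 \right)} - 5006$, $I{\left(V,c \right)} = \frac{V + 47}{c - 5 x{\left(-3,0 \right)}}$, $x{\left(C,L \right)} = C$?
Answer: $\frac{574825}{31} \approx 18543.0$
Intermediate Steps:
$I{\left(V,c \right)} = \frac{47 + V}{15 + c}$ ($I{\left(V,c \right)} = \frac{V + 47}{c - -15} = \frac{47 + V}{c + 15} = \frac{47 + V}{15 + c}$)
$s = - \frac{155194}{31}$ ($s = \frac{47 - 55}{15 + 16} - 5006 = \frac{1}{31} \left(-8\right) - 5006 = - \frac{8}{31} - 5006 = - \frac{155194}{31} \approx -5006.3$)
$j = \frac{558860}{31}$ ($j = - \frac{155194}{31} - -23034 = - \frac{155194}{31} + 23034 = \frac{558860}{31} \approx 18028.0$)
$j - 103 \left(-66 + 61\right) = \frac{558860}{31} - 103 \left(-66 + 61\right) = \frac{558860}{31} - 103 \left(-5\right) = \frac{558860}{31} - -515 = \frac{558860}{31} + 515 = \frac{574825}{31}$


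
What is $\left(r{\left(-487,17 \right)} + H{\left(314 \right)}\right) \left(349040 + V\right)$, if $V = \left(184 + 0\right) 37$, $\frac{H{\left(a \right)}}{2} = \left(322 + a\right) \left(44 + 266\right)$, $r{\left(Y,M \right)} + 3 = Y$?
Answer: $140143617840$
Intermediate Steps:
$r{\left(Y,M \right)} = -3 + Y$
$H{\left(a \right)} = 199640 + 620 a$ ($H{\left(a \right)} = 2 \left(322 + a\right) \left(44 + 266\right) = 2 \left(322 + a\right) 310 = 2 \left(99820 + 310 a\right) = 199640 + 620 a$)
$V = 6808$ ($V = 184 \cdot 37 = 6808$)
$\left(r{\left(-487,17 \right)} + H{\left(314 \right)}\right) \left(349040 + V\right) = \left(\left(-3 - 487\right) + \left(199640 + 620 \cdot 314\right)\right) \left(349040 + 6808\right) = \left(-490 + \left(199640 + 194680\right)\right) 355848 = \left(-490 + 394320\right) 355848 = 393830 \cdot 355848 = 140143617840$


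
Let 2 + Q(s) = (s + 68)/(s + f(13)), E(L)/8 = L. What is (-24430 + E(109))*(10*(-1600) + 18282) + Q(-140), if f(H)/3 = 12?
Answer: -698871645/13 ≈ -5.3759e+7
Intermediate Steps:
f(H) = 36 (f(H) = 3*12 = 36)
E(L) = 8*L
Q(s) = -2 + (68 + s)/(36 + s) (Q(s) = -2 + (s + 68)/(s + 36) = -2 + (68 + s)/(36 + s))
(-24430 + E(109))*(10*(-1600) + 18282) + Q(-140) = (-24430 + 8*109)*(10*(-1600) + 18282) + (-4 - 1*(-140))/(36 - 140) = (-24430 + 872)*(-16000 + 18282) + (-4 + 140)/(-104) = -23558*2282 - 1/104*136 = -53759356 - 17/13 = -698871645/13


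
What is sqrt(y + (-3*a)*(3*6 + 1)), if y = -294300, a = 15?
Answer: 3*I*sqrt(32795) ≈ 543.28*I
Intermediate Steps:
sqrt(y + (-3*a)*(3*6 + 1)) = sqrt(-294300 + (-3*15)*(3*6 + 1)) = sqrt(-294300 - 45*(18 + 1)) = sqrt(-294300 - 45*19) = sqrt(-294300 - 855) = sqrt(-295155) = 3*I*sqrt(32795)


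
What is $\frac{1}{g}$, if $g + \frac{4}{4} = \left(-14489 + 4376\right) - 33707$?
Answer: $- \frac{1}{43821} \approx -2.282 \cdot 10^{-5}$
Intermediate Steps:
$g = -43821$ ($g = -1 + \left(\left(-14489 + 4376\right) - 33707\right) = -1 - 43820 = -43821$)
$\frac{1}{g} = \frac{1}{-43821} = - \frac{1}{43821}$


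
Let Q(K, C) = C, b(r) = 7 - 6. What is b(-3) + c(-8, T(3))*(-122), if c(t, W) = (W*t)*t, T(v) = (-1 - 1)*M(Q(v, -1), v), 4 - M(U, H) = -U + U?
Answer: 62465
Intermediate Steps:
b(r) = 1
M(U, H) = 4 (M(U, H) = 4 - (-U + U) = 4 - 1*0 = 4 + 0 = 4)
T(v) = -8 (T(v) = (-1 - 1)*4 = -2*4 = -8)
c(t, W) = W*t²
b(-3) + c(-8, T(3))*(-122) = 1 - 8*(-8)²*(-122) = 1 - 8*64*(-122) = 1 - 512*(-122) = 1 + 62464 = 62465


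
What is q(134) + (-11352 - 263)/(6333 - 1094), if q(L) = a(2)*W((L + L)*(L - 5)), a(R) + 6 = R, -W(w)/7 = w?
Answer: 5071424209/5239 ≈ 9.6801e+5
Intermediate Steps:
W(w) = -7*w
a(R) = -6 + R
q(L) = 56*L*(-5 + L) (q(L) = (-6 + 2)*(-7*(L + L)*(L - 5)) = -(-28)*(2*L)*(-5 + L) = -(-28)*2*L*(-5 + L) = -(-56)*L*(-5 + L) = 56*L*(-5 + L))
q(134) + (-11352 - 263)/(6333 - 1094) = 56*134*(-5 + 134) + (-11352 - 263)/(6333 - 1094) = 56*134*129 - 11615/5239 = 968016 - 11615*1/5239 = 968016 - 11615/5239 = 5071424209/5239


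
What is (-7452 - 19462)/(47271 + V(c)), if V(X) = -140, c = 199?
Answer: -26914/47131 ≈ -0.57105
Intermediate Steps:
(-7452 - 19462)/(47271 + V(c)) = (-7452 - 19462)/(47271 - 140) = -26914/47131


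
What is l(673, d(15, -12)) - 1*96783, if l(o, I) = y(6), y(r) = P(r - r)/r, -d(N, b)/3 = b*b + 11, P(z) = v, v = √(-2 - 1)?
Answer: -96783 + I*√3/6 ≈ -96783.0 + 0.28868*I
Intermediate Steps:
v = I*√3 (v = √(-3) = I*√3 ≈ 1.732*I)
P(z) = I*√3
d(N, b) = -33 - 3*b² (d(N, b) = -3*(b*b + 11) = -3*(b² + 11) = -3*(11 + b²) = -33 - 3*b²)
y(r) = I*√3/r (y(r) = (I*√3)/r = I*√3/r)
l(o, I) = I*√3/6
l(673, d(15, -12)) - 1*96783 = I*√3/6 - 1*96783 = I*√3/6 - 96783 = -96783 + I*√3/6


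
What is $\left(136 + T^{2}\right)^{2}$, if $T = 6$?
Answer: $29584$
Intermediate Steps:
$\left(136 + T^{2}\right)^{2} = \left(136 + 6^{2}\right)^{2} = \left(136 + 36\right)^{2} = 172^{2} = 29584$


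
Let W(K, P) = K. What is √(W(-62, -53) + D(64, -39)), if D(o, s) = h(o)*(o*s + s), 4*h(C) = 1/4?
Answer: I*√3527/4 ≈ 14.847*I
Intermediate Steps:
h(C) = 1/16 (h(C) = (¼)/4 = (¼)*(¼) = 1/16)
D(o, s) = s/16 + o*s/16 (D(o, s) = (o*s + s)/16 = (s + o*s)/16 = s/16 + o*s/16)
√(W(-62, -53) + D(64, -39)) = √(-62 + (1/16)*(-39)*(1 + 64)) = √(-62 + (1/16)*(-39)*65) = √(-62 - 2535/16) = √(-3527/16) = I*√3527/4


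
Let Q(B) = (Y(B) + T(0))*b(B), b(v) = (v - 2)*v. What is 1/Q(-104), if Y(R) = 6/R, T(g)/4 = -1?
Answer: -1/44732 ≈ -2.2355e-5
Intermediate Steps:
b(v) = v*(-2 + v) (b(v) = (-2 + v)*v = v*(-2 + v))
T(g) = -4 (T(g) = 4*(-1) = -4)
Q(B) = B*(-4 + 6/B)*(-2 + B) (Q(B) = (6/B - 4)*(B*(-2 + B)) = (-4 + 6/B)*(B*(-2 + B)) = B*(-4 + 6/B)*(-2 + B))
1/Q(-104) = 1/(-12 - 4*(-104)² + 14*(-104)) = 1/(-12 - 4*10816 - 1456) = 1/(-12 - 43264 - 1456) = 1/(-44732) = -1/44732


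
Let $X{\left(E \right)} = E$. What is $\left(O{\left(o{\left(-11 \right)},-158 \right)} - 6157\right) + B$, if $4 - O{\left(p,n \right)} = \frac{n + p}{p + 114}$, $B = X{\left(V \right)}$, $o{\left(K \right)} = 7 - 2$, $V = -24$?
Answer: $- \frac{43230}{7} \approx -6175.7$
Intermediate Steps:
$o{\left(K \right)} = 5$ ($o{\left(K \right)} = 7 - 2 = 5$)
$B = -24$
$O{\left(p,n \right)} = 4 - \frac{n + p}{114 + p}$ ($O{\left(p,n \right)} = 4 - \frac{n + p}{p + 114} = 4 - \frac{n + p}{114 + p}$)
$\left(O{\left(o{\left(-11 \right)},-158 \right)} - 6157\right) + B = \left(\frac{456 - -158 + 3 \cdot 5}{114 + 5} - 6157\right) - 24 = \left(\frac{456 + 158 + 15}{119} - 6157\right) - 24 = \left(\frac{1}{119} \cdot 629 - 6157\right) - 24 = \left(\frac{37}{7} - 6157\right) - 24 = - \frac{43062}{7} - 24 = - \frac{43230}{7}$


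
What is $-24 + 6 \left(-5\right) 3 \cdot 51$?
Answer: $-4614$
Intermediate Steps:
$-24 + 6 \left(-5\right) 3 \cdot 51 = -24 + \left(-30\right) 3 \cdot 51 = -24 - 4590 = -4614$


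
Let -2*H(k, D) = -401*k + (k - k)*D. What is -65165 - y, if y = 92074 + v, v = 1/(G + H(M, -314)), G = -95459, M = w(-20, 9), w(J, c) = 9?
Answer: -29452279849/187309 ≈ -1.5724e+5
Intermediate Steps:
M = 9
H(k, D) = 401*k/2 (H(k, D) = -(-401*k + (k - k)*D)/2 = -(-401*k + 0*D)/2 = -(-401*k + 0)/2 = -(-401)*k/2 = 401*k/2)
v = -2/187309 (v = 1/(-95459 + (401/2)*9) = 1/(-95459 + 3609/2) = 1/(-187309/2) = -2/187309 ≈ -1.0678e-5)
y = 17246288864/187309 (y = 92074 - 2/187309 = 17246288864/187309 ≈ 92074.)
-65165 - y = -65165 - 1*17246288864/187309 = -65165 - 17246288864/187309 = -29452279849/187309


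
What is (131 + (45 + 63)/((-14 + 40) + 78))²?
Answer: 11785489/676 ≈ 17434.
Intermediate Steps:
(131 + (45 + 63)/((-14 + 40) + 78))² = (131 + 108/(26 + 78))² = (131 + 108/104)² = (131 + 108*(1/104))² = (131 + 27/26)² = (3433/26)² = 11785489/676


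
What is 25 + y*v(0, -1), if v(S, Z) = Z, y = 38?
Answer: -13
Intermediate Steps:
25 + y*v(0, -1) = 25 + 38*(-1) = 25 - 38 = -13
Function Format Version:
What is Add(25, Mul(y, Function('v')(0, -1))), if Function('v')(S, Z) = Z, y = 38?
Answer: -13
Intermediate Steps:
Add(25, Mul(y, Function('v')(0, -1))) = Add(25, Mul(38, -1)) = Add(25, -38) = -13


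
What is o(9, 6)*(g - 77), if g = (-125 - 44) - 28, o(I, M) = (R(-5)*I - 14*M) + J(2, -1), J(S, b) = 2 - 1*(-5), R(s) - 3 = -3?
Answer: 21098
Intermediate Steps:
R(s) = 0 (R(s) = 3 - 3 = 0)
J(S, b) = 7 (J(S, b) = 2 + 5 = 7)
o(I, M) = 7 - 14*M (o(I, M) = (0*I - 14*M) + 7 = (0 - 14*M) + 7 = -14*M + 7 = 7 - 14*M)
g = -197 (g = -169 - 28 = -197)
o(9, 6)*(g - 77) = (7 - 14*6)*(-197 - 77) = (7 - 84)*(-274) = -77*(-274) = 21098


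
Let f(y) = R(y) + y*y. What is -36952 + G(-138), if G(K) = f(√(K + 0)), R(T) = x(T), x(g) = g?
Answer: -37090 + I*√138 ≈ -37090.0 + 11.747*I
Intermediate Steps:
R(T) = T
f(y) = y + y² (f(y) = y + y*y = y + y²)
G(K) = √K*(1 + √K) (G(K) = √(K + 0)*(1 + √(K + 0)) = √K*(1 + √K))
-36952 + G(-138) = -36952 + (-138 + √(-138)) = -36952 + (-138 + I*√138) = -37090 + I*√138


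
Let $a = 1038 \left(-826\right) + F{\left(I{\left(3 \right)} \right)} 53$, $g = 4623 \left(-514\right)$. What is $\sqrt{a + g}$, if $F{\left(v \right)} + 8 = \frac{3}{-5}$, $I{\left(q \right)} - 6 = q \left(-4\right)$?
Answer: $\frac{i \sqrt{80851645}}{5} \approx 1798.4 i$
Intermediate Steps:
$I{\left(q \right)} = 6 - 4 q$ ($I{\left(q \right)} = 6 + q \left(-4\right) = 6 - 4 q$)
$F{\left(v \right)} = - \frac{43}{5}$ ($F{\left(v \right)} = -8 + \frac{3}{-5} = -8 + 3 \left(- \frac{1}{5}\right) = -8 - \frac{3}{5} = - \frac{43}{5}$)
$g = -2376222$
$a = - \frac{4289219}{5}$ ($a = 1038 \left(-826\right) - \frac{2279}{5} = -857388 - \frac{2279}{5} = - \frac{4289219}{5} \approx -8.5784 \cdot 10^{5}$)
$\sqrt{a + g} = \sqrt{- \frac{4289219}{5} - 2376222} = \sqrt{- \frac{16170329}{5}} = \frac{i \sqrt{80851645}}{5}$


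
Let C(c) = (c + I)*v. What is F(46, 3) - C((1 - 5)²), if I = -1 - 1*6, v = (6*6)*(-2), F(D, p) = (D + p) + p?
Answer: 700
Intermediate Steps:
F(D, p) = D + 2*p
v = -72 (v = 36*(-2) = -72)
I = -7 (I = -1 - 6 = -7)
C(c) = 504 - 72*c (C(c) = (c - 7)*(-72) = (-7 + c)*(-72) = 504 - 72*c)
F(46, 3) - C((1 - 5)²) = (46 + 2*3) - (504 - 72*(1 - 5)²) = (46 + 6) - (504 - 72*(-4)²) = 52 - (504 - 72*16) = 52 - (504 - 1152) = 52 - 1*(-648) = 52 + 648 = 700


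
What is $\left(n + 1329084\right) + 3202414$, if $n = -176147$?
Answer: $4355351$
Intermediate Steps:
$\left(n + 1329084\right) + 3202414 = \left(-176147 + 1329084\right) + 3202414 = 1152937 + 3202414 = 4355351$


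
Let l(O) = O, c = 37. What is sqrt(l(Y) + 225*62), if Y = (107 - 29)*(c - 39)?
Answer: 11*sqrt(114) ≈ 117.45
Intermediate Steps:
Y = -156 (Y = (107 - 29)*(37 - 39) = 78*(-2) = -156)
sqrt(l(Y) + 225*62) = sqrt(-156 + 225*62) = sqrt(-156 + 13950) = sqrt(13794) = 11*sqrt(114)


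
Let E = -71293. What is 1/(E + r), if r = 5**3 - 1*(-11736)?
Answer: -1/59432 ≈ -1.6826e-5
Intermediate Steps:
r = 11861 (r = 125 + 11736 = 11861)
1/(E + r) = 1/(-71293 + 11861) = 1/(-59432) = -1/59432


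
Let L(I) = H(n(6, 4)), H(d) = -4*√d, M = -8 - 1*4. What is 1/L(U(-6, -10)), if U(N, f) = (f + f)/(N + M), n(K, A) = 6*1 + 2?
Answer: -√2/16 ≈ -0.088388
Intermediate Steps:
M = -12 (M = -8 - 4 = -12)
n(K, A) = 8 (n(K, A) = 6 + 2 = 8)
U(N, f) = 2*f/(-12 + N) (U(N, f) = (f + f)/(N - 12) = (2*f)/(-12 + N) = 2*f/(-12 + N))
L(I) = -8*√2
1/L(U(-6, -10)) = 1/(-8*√2) = -√2/16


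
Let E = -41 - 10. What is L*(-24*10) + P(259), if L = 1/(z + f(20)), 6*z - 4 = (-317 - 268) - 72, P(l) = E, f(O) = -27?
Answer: -8025/163 ≈ -49.233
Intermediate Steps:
E = -51
P(l) = -51
z = -653/6 (z = ⅔ + ((-317 - 268) - 72)/6 = ⅔ + (-585 - 72)/6 = ⅔ + (⅙)*(-657) = ⅔ - 219/2 = -653/6 ≈ -108.83)
L = -6/815 (L = 1/(-653/6 - 27) = 1/(-815/6) = -6/815 ≈ -0.0073620)
L*(-24*10) + P(259) = -(-144)*10/815 - 51 = -6/815*(-240) - 51 = 288/163 - 51 = -8025/163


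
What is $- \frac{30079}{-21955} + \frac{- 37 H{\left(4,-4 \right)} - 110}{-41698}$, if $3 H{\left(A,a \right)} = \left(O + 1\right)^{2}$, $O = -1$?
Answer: $\frac{628324596}{457739795} \approx 1.3727$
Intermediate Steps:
$H{\left(A,a \right)} = 0$ ($H{\left(A,a \right)} = \frac{\left(-1 + 1\right)^{2}}{3} = \frac{0^{2}}{3} = \frac{1}{3} \cdot 0 = 0$)
$- \frac{30079}{-21955} + \frac{- 37 H{\left(4,-4 \right)} - 110}{-41698} = - \frac{30079}{-21955} + \frac{\left(-37\right) 0 - 110}{-41698} = \left(-30079\right) \left(- \frac{1}{21955}\right) + \left(0 - 110\right) \left(- \frac{1}{41698}\right) = \frac{30079}{21955} - - \frac{55}{20849} = \frac{30079}{21955} + \frac{55}{20849} = \frac{628324596}{457739795}$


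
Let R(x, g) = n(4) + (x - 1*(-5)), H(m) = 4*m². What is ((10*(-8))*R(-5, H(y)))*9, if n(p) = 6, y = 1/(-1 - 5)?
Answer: -4320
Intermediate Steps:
y = -⅙ (y = 1/(-6) = -⅙ ≈ -0.16667)
R(x, g) = 11 + x (R(x, g) = 6 + (x - 1*(-5)) = 6 + (x + 5) = 6 + (5 + x) = 11 + x)
((10*(-8))*R(-5, H(y)))*9 = ((10*(-8))*(11 - 5))*9 = -80*6*9 = -480*9 = -4320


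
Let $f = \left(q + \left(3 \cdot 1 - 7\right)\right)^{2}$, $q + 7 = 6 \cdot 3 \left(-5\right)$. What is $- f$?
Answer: $-10201$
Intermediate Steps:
$q = -97$ ($q = -7 + 6 \cdot 3 \left(-5\right) = -7 + 18 \left(-5\right) = -7 - 90 = -97$)
$f = 10201$ ($f = \left(-97 + \left(3 \cdot 1 - 7\right)\right)^{2} = \left(-97 + \left(3 - 7\right)\right)^{2} = \left(-97 - 4\right)^{2} = \left(-101\right)^{2} = 10201$)
$- f = \left(-1\right) 10201 = -10201$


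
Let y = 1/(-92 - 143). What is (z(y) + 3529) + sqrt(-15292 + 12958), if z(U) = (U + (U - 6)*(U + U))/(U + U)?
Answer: 1656043/470 + I*sqrt(2334) ≈ 3523.5 + 48.311*I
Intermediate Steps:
y = -1/235 (y = 1/(-235) = -1/235 ≈ -0.0042553)
z(U) = (U + 2*U*(-6 + U))/(2*U) (z(U) = (U + (-6 + U)*(2*U))/((2*U)) = (U + 2*U*(-6 + U))*(1/(2*U)) = (U + 2*U*(-6 + U))/(2*U))
(z(y) + 3529) + sqrt(-15292 + 12958) = ((-11/2 - 1/235) + 3529) + sqrt(-15292 + 12958) = (-2587/470 + 3529) + sqrt(-2334) = 1656043/470 + I*sqrt(2334)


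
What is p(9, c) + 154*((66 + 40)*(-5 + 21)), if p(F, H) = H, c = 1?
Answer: 261185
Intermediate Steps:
p(9, c) + 154*((66 + 40)*(-5 + 21)) = 1 + 154*((66 + 40)*(-5 + 21)) = 1 + 154*(106*16) = 1 + 154*1696 = 1 + 261184 = 261185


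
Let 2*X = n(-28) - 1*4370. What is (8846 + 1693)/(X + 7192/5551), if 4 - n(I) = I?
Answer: -58501989/12032927 ≈ -4.8618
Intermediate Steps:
n(I) = 4 - I
X = -2169 (X = ((4 - 1*(-28)) - 1*4370)/2 = ((4 + 28) - 4370)/2 = (32 - 4370)/2 = (1/2)*(-4338) = -2169)
(8846 + 1693)/(X + 7192/5551) = (8846 + 1693)/(-2169 + 7192/5551) = 10539/(-2169 + 7192*(1/5551)) = 10539/(-2169 + 7192/5551) = 10539/(-12032927/5551) = 10539*(-5551/12032927) = -58501989/12032927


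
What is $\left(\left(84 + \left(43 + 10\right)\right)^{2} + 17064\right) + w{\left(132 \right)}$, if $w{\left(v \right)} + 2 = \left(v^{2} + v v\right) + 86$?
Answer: $70765$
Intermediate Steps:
$w{\left(v \right)} = 84 + 2 v^{2}$ ($w{\left(v \right)} = -2 + \left(\left(v^{2} + v v\right) + 86\right) = -2 + \left(\left(v^{2} + v^{2}\right) + 86\right) = -2 + \left(2 v^{2} + 86\right) = -2 + \left(86 + 2 v^{2}\right) = 84 + 2 v^{2}$)
$\left(\left(84 + \left(43 + 10\right)\right)^{2} + 17064\right) + w{\left(132 \right)} = \left(\left(84 + \left(43 + 10\right)\right)^{2} + 17064\right) + \left(84 + 2 \cdot 132^{2}\right) = \left(\left(84 + 53\right)^{2} + 17064\right) + \left(84 + 2 \cdot 17424\right) = \left(137^{2} + 17064\right) + \left(84 + 34848\right) = \left(18769 + 17064\right) + 34932 = 35833 + 34932 = 70765$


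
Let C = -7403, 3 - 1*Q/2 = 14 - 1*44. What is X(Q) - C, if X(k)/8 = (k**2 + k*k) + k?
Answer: 77627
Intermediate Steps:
Q = 66 (Q = 6 - 2*(14 - 1*44) = 6 - 2*(14 - 44) = 6 - 2*(-30) = 6 + 60 = 66)
X(k) = 8*k + 16*k**2 (X(k) = 8*((k**2 + k*k) + k) = 8*((k**2 + k**2) + k) = 8*(2*k**2 + k) = 8*(k + 2*k**2) = 8*k + 16*k**2)
X(Q) - C = 8*66*(1 + 2*66) - 1*(-7403) = 8*66*(1 + 132) + 7403 = 8*66*133 + 7403 = 70224 + 7403 = 77627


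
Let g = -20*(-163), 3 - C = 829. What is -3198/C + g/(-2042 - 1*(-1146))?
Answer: 3083/13216 ≈ 0.23328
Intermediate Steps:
C = -826 (C = 3 - 1*829 = 3 - 829 = -826)
g = 3260
-3198/C + g/(-2042 - 1*(-1146)) = -3198/(-826) + 3260/(-2042 - 1*(-1146)) = -3198*(-1/826) + 3260/(-2042 + 1146) = 1599/413 + 3260/(-896) = 1599/413 + 3260*(-1/896) = 1599/413 - 815/224 = 3083/13216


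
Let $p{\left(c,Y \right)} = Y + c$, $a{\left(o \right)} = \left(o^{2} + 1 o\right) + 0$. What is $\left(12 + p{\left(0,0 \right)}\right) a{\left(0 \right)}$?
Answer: $0$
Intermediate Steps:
$a{\left(o \right)} = o + o^{2}$ ($a{\left(o \right)} = \left(o^{2} + o\right) + 0 = \left(o + o^{2}\right) + 0 = o + o^{2}$)
$\left(12 + p{\left(0,0 \right)}\right) a{\left(0 \right)} = \left(12 + \left(0 + 0\right)\right) 0 \left(1 + 0\right) = \left(12 + 0\right) 0 \cdot 1 = 12 \cdot 0 = 0$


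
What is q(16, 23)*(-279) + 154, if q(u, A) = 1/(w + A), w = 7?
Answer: 1447/10 ≈ 144.70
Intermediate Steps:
q(u, A) = 1/(7 + A)
q(16, 23)*(-279) + 154 = -279/(7 + 23) + 154 = -279/30 + 154 = (1/30)*(-279) + 154 = -93/10 + 154 = 1447/10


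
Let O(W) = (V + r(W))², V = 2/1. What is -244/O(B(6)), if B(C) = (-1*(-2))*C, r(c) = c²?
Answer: -61/5329 ≈ -0.011447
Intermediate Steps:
B(C) = 2*C
V = 2 (V = 2*1 = 2)
O(W) = (2 + W²)²
-244/O(B(6)) = -244/(2 + (2*6)²)² = -244/(2 + 12²)² = -244/(2 + 144)² = -244/(146²) = -244/21316 = -244*1/21316 = -61/5329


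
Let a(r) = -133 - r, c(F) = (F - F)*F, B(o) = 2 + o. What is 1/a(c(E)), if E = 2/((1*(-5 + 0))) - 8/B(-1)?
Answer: -1/133 ≈ -0.0075188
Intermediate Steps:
E = -42/5 (E = 2/((1*(-5 + 0))) - 8/(2 - 1) = 2/((1*(-5))) - 8/1 = 2/(-5) - 8*1 = 2*(-1/5) - 8 = -2/5 - 8 = -42/5 ≈ -8.4000)
c(F) = 0 (c(F) = 0*F = 0)
1/a(c(E)) = 1/(-133 - 1*0) = 1/(-133 + 0) = 1/(-133) = -1/133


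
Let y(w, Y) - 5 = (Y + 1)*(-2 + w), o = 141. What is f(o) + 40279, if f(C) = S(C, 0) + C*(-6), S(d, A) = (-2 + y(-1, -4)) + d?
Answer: 39586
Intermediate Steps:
y(w, Y) = 5 + (1 + Y)*(-2 + w) (y(w, Y) = 5 + (Y + 1)*(-2 + w) = 5 + (1 + Y)*(-2 + w))
S(d, A) = 12 + d (S(d, A) = (-2 + (3 - 1 - 2*(-4) - 4*(-1))) + d = (-2 + (3 - 1 + 8 + 4)) + d = (-2 + 14) + d = 12 + d)
f(C) = 12 - 5*C (f(C) = (12 + C) + C*(-6) = (12 + C) - 6*C = 12 - 5*C)
f(o) + 40279 = (12 - 5*141) + 40279 = (12 - 705) + 40279 = -693 + 40279 = 39586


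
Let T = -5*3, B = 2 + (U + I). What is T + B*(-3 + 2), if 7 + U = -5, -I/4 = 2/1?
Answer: 3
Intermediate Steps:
I = -8 (I = -8/1 = -8 ≈ -8.0000)
U = -12 (U = -7 - 5 = -12)
B = -18 (B = 2 + (-12 - 8) = 2 - 20 = -18)
T = -15
T + B*(-3 + 2) = -15 - 18*(-3 + 2) = -15 - 18*(-1) = -15 + 18 = 3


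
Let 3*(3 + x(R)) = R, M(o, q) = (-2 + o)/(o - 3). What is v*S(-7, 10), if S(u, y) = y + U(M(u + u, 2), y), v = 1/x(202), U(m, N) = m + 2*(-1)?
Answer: 456/3281 ≈ 0.13898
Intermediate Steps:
M(o, q) = (-2 + o)/(-3 + o)
U(m, N) = -2 + m (U(m, N) = m - 2 = -2 + m)
x(R) = -3 + R/3
v = 3/193 (v = 1/(-3 + (⅓)*202) = 1/(-3 + 202/3) = 1/(193/3) = 3/193 ≈ 0.015544)
S(u, y) = -2 + y + (-2 + 2*u)/(-3 + 2*u) (S(u, y) = y + (-2 + (-2 + (u + u))/(-3 + (u + u))) = y + (-2 + (-2 + 2*u)/(-3 + 2*u)) = -2 + y + (-2 + 2*u)/(-3 + 2*u))
v*S(-7, 10) = 3*((-2 + 2*(-7) + (-3 + 2*(-7))*(-2 + 10))/(-3 + 2*(-7)))/193 = 3*((-2 - 14 + (-3 - 14)*8)/(-3 - 14))/193 = 3*((-2 - 14 - 17*8)/(-17))/193 = 3*(-(-2 - 14 - 136)/17)/193 = 3*(-1/17*(-152))/193 = (3/193)*(152/17) = 456/3281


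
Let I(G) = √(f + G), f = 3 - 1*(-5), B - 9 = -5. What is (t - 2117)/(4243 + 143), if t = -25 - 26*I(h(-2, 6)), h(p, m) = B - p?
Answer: -21/43 - 13*√14/2193 ≈ -0.51055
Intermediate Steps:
B = 4 (B = 9 - 5 = 4)
f = 8 (f = 3 + 5 = 8)
h(p, m) = 4 - p
I(G) = √(8 + G)
t = -25 - 26*√14 (t = -25 - 26*√(8 + (4 - 1*(-2))) = -25 - 26*√(8 + (4 + 2)) = -25 - 26*√(8 + 6) = -25 - 26*√14 ≈ -122.28)
(t - 2117)/(4243 + 143) = ((-25 - 26*√14) - 2117)/(4243 + 143) = (-2142 - 26*√14)/4386 = (-2142 - 26*√14)*(1/4386) = -21/43 - 13*√14/2193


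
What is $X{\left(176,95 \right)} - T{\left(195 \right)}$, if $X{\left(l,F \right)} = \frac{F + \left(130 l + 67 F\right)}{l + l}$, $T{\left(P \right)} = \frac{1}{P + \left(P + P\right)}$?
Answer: $\frac{4290887}{51480} \approx 83.351$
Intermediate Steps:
$T{\left(P \right)} = \frac{1}{3 P}$ ($T{\left(P \right)} = \frac{1}{P + 2 P} = \frac{1}{3 P}$)
$X{\left(l,F \right)} = \frac{68 F + 130 l}{2 l}$ ($X{\left(l,F \right)} = \frac{F + \left(67 F + 130 l\right)}{2 l} = \left(68 F + 130 l\right) \frac{1}{2 l} = \frac{68 F + 130 l}{2 l}$)
$X{\left(176,95 \right)} - T{\left(195 \right)} = \left(65 + 34 \cdot 95 \cdot \frac{1}{176}\right) - \frac{1}{3 \cdot 195} = \left(65 + 34 \cdot 95 \cdot \frac{1}{176}\right) - \frac{1}{3} \cdot \frac{1}{195} = \left(65 + \frac{1615}{88}\right) - \frac{1}{585} = \frac{7335}{88} - \frac{1}{585} = \frac{4290887}{51480}$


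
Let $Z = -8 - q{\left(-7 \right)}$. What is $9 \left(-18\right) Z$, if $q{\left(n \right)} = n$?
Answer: $162$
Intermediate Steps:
$Z = -1$ ($Z = -8 - -7 = -8 + 7 = -1$)
$9 \left(-18\right) Z = 9 \left(-18\right) \left(-1\right) = \left(-162\right) \left(-1\right) = 162$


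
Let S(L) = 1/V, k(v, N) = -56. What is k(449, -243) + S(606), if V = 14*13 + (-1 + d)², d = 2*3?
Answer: -11591/207 ≈ -55.995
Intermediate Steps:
d = 6
V = 207 (V = 14*13 + (-1 + 6)² = 182 + 5² = 182 + 25 = 207)
S(L) = 1/207
k(449, -243) + S(606) = -56 + 1/207 = -11591/207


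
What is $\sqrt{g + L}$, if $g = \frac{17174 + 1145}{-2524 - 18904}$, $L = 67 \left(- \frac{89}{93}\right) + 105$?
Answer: $\frac{\sqrt{39739296205389}}{996402} \approx 6.3267$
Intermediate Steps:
$L = \frac{3802}{93}$ ($L = 67 \left(\left(-89\right) \frac{1}{93}\right) + 105 = 67 \left(- \frac{89}{93}\right) + 105 = - \frac{5963}{93} + 105 = \frac{3802}{93} \approx 40.882$)
$g = - \frac{18319}{21428}$ ($g = \frac{18319}{-21428} = 18319 \left(- \frac{1}{21428}\right) = - \frac{18319}{21428} \approx -0.85491$)
$\sqrt{g + L} = \sqrt{- \frac{18319}{21428} + \frac{3802}{93}} = \sqrt{\frac{79765589}{1992804}} = \frac{\sqrt{39739296205389}}{996402}$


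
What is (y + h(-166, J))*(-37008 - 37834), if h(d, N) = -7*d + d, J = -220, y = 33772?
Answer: -2602106656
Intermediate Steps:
h(d, N) = -6*d
(y + h(-166, J))*(-37008 - 37834) = (33772 - 6*(-166))*(-37008 - 37834) = (33772 + 996)*(-74842) = 34768*(-74842) = -2602106656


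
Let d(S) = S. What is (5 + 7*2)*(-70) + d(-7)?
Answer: -1337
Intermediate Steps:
(5 + 7*2)*(-70) + d(-7) = (5 + 7*2)*(-70) - 7 = (5 + 14)*(-70) - 7 = 19*(-70) - 7 = -1330 - 7 = -1337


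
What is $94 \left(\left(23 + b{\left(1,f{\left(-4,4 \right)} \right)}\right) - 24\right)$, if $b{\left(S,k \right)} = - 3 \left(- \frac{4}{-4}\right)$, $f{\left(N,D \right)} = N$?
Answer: $-376$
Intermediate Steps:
$b{\left(S,k \right)} = -3$ ($b{\left(S,k \right)} = - 3 \left(\left(-4\right) \left(- \frac{1}{4}\right)\right) = \left(-3\right) 1 = -3$)
$94 \left(\left(23 + b{\left(1,f{\left(-4,4 \right)} \right)}\right) - 24\right) = 94 \left(\left(23 - 3\right) - 24\right) = 94 \left(20 - 24\right) = 94 \left(-4\right) = -376$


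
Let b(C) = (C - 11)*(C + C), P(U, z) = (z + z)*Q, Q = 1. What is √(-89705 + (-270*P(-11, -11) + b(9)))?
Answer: I*√83801 ≈ 289.48*I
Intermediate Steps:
P(U, z) = 2*z (P(U, z) = (z + z)*1 = (2*z)*1 = 2*z)
b(C) = 2*C*(-11 + C) (b(C) = (-11 + C)*(2*C) = 2*C*(-11 + C))
√(-89705 + (-270*P(-11, -11) + b(9))) = √(-89705 + (-540*(-11) + 2*9*(-11 + 9))) = √(-89705 + (-270*(-22) + 2*9*(-2))) = √(-89705 + (5940 - 36)) = √(-89705 + 5904) = √(-83801) = I*√83801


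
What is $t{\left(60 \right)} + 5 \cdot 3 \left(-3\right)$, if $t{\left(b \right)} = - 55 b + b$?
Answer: $-3285$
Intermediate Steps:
$t{\left(b \right)} = - 54 b$
$t{\left(60 \right)} + 5 \cdot 3 \left(-3\right) = \left(-54\right) 60 + 5 \cdot 3 \left(-3\right) = -3240 + 15 \left(-3\right) = -3240 - 45 = -3285$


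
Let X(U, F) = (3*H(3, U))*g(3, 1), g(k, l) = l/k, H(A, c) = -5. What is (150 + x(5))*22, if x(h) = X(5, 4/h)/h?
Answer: 3278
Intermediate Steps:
X(U, F) = -5 (X(U, F) = (3*(-5))*(1/3) = -15/3 = -15*⅓ = -5)
x(h) = -5/h
(150 + x(5))*22 = (150 - 5/5)*22 = (150 - 5*⅕)*22 = (150 - 1)*22 = 149*22 = 3278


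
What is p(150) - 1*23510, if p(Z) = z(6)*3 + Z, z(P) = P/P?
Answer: -23357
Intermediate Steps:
z(P) = 1
p(Z) = 3 + Z (p(Z) = 1*3 + Z = 3 + Z)
p(150) - 1*23510 = (3 + 150) - 1*23510 = 153 - 23510 = -23357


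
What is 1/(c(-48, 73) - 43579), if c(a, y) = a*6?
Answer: -1/43867 ≈ -2.2796e-5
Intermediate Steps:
c(a, y) = 6*a
1/(c(-48, 73) - 43579) = 1/(6*(-48) - 43579) = 1/(-288 - 43579) = 1/(-43867) = -1/43867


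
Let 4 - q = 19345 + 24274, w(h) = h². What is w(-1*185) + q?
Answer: -9390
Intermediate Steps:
q = -43615 (q = 4 - (19345 + 24274) = 4 - 1*43619 = 4 - 43619 = -43615)
w(-1*185) + q = (-1*185)² - 43615 = (-185)² - 43615 = 34225 - 43615 = -9390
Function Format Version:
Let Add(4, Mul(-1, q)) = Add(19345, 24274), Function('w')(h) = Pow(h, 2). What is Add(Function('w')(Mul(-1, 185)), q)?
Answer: -9390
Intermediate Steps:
q = -43615 (q = Add(4, Mul(-1, Add(19345, 24274))) = Add(4, Mul(-1, 43619)) = Add(4, -43619) = -43615)
Add(Function('w')(Mul(-1, 185)), q) = Add(Pow(Mul(-1, 185), 2), -43615) = Add(Pow(-185, 2), -43615) = Add(34225, -43615) = -9390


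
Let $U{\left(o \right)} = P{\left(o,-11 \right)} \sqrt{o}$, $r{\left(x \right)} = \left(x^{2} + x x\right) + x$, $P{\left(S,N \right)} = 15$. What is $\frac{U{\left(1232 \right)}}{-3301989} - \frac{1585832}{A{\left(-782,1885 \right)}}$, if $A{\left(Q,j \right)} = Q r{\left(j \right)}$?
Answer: $\frac{792916}{2779358985} - \frac{20 \sqrt{77}}{1100663} \approx 0.00012584$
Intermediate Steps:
$r{\left(x \right)} = x + 2 x^{2}$ ($r{\left(x \right)} = \left(x^{2} + x^{2}\right) + x = 2 x^{2} + x = x + 2 x^{2}$)
$A{\left(Q,j \right)} = Q j \left(1 + 2 j\right)$
$U{\left(o \right)} = 15 \sqrt{o}$
$\frac{U{\left(1232 \right)}}{-3301989} - \frac{1585832}{A{\left(-782,1885 \right)}} = \frac{15 \sqrt{1232}}{-3301989} - \frac{1585832}{\left(-782\right) 1885 \left(1 + 2 \cdot 1885\right)} = 15 \cdot 4 \sqrt{77} \left(- \frac{1}{3301989}\right) - \frac{1585832}{\left(-782\right) 1885 \left(1 + 3770\right)} = 60 \sqrt{77} \left(- \frac{1}{3301989}\right) - \frac{1585832}{\left(-782\right) 1885 \cdot 3771} = - \frac{20 \sqrt{77}}{1100663} - \frac{1585832}{-5558717970} = - \frac{20 \sqrt{77}}{1100663} - - \frac{792916}{2779358985} = - \frac{20 \sqrt{77}}{1100663} + \frac{792916}{2779358985} = \frac{792916}{2779358985} - \frac{20 \sqrt{77}}{1100663}$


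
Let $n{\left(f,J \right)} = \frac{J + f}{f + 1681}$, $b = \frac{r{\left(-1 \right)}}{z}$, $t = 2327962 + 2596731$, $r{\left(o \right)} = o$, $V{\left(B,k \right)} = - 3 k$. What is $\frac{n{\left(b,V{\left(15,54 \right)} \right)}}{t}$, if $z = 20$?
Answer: $- \frac{3241}{165563253967} \approx -1.9576 \cdot 10^{-8}$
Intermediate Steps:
$t = 4924693$
$b = - \frac{1}{20}$ ($b = \frac{1}{20} \left(-1\right) = - \frac{1}{20} \approx -0.05$)
$n{\left(f,J \right)} = \frac{J + f}{1681 + f}$
$\frac{n{\left(b,V{\left(15,54 \right)} \right)}}{t} = \frac{\frac{1}{1681 - \frac{1}{20}} \left(\left(-3\right) 54 - \frac{1}{20}\right)}{4924693} = \frac{-162 - \frac{1}{20}}{\frac{33619}{20}} \cdot \frac{1}{4924693} = \frac{20}{33619} \left(- \frac{3241}{20}\right) \frac{1}{4924693} = \left(- \frac{3241}{33619}\right) \frac{1}{4924693} = - \frac{3241}{165563253967}$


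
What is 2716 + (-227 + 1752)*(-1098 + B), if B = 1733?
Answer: 971091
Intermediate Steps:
2716 + (-227 + 1752)*(-1098 + B) = 2716 + (-227 + 1752)*(-1098 + 1733) = 2716 + 1525*635 = 2716 + 968375 = 971091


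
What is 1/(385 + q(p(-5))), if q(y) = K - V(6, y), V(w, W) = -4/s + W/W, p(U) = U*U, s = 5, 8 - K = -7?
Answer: 5/1999 ≈ 0.0025012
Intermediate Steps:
K = 15 (K = 8 - 1*(-7) = 8 + 7 = 15)
p(U) = U²
V(w, W) = ⅕ (V(w, W) = -4/5 + W/W = -4*⅕ + 1 = -⅘ + 1 = ⅕)
q(y) = 74/5 (q(y) = 15 - 1*⅕ = 15 - ⅕ = 74/5)
1/(385 + q(p(-5))) = 1/(385 + 74/5) = 1/(1999/5) = 5/1999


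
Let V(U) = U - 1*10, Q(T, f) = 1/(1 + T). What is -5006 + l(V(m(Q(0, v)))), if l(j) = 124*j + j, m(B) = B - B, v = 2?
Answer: -6256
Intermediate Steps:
m(B) = 0
V(U) = -10 + U (V(U) = U - 10 = -10 + U)
l(j) = 125*j
-5006 + l(V(m(Q(0, v)))) = -5006 + 125*(-10 + 0) = -5006 + 125*(-10) = -5006 - 1250 = -6256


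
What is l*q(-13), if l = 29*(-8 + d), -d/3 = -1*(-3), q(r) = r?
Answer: 6409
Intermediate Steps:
d = -9 (d = -(-3)*(-3) = -3*3 = -9)
l = -493 (l = 29*(-8 - 9) = 29*(-17) = -493)
l*q(-13) = -493*(-13) = 6409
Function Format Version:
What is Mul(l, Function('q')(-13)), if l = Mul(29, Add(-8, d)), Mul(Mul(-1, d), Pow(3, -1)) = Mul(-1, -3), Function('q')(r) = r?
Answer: 6409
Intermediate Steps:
d = -9 (d = Mul(-3, Mul(-1, -3)) = Mul(-3, 3) = -9)
l = -493 (l = Mul(29, Add(-8, -9)) = Mul(29, -17) = -493)
Mul(l, Function('q')(-13)) = Mul(-493, -13) = 6409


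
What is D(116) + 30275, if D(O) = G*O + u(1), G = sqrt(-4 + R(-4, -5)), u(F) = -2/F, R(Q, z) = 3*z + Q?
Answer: 30273 + 116*I*sqrt(23) ≈ 30273.0 + 556.32*I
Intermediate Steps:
R(Q, z) = Q + 3*z
G = I*sqrt(23) (G = sqrt(-4 + (-4 + 3*(-5))) = sqrt(-4 + (-4 - 15)) = sqrt(-4 - 19) = sqrt(-23) = I*sqrt(23) ≈ 4.7958*I)
D(O) = -2 + I*O*sqrt(23) (D(O) = (I*sqrt(23))*O - 2/1 = I*O*sqrt(23) - 2*1 = I*O*sqrt(23) - 2 = -2 + I*O*sqrt(23))
D(116) + 30275 = (-2 + I*116*sqrt(23)) + 30275 = (-2 + 116*I*sqrt(23)) + 30275 = 30273 + 116*I*sqrt(23)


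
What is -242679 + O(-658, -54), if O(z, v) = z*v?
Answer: -207147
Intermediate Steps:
O(z, v) = v*z
-242679 + O(-658, -54) = -242679 - 54*(-658) = -242679 + 35532 = -207147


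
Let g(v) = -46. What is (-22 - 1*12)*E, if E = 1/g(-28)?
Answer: 17/23 ≈ 0.73913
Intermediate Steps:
E = -1/46 (E = 1/(-46) = -1/46 ≈ -0.021739)
(-22 - 1*12)*E = (-22 - 1*12)*(-1/46) = (-22 - 12)*(-1/46) = -34*(-1/46) = 17/23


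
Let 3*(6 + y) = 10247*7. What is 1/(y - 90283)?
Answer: -3/199138 ≈ -1.5065e-5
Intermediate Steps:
y = 71711/3 (y = -6 + (10247*7)/3 = -6 + (1/3)*71729 = -6 + 71729/3 = 71711/3 ≈ 23904.)
1/(y - 90283) = 1/(71711/3 - 90283) = 1/(-199138/3) = -3/199138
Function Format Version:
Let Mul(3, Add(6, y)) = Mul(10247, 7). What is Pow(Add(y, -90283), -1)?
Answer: Rational(-3, 199138) ≈ -1.5065e-5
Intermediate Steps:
y = Rational(71711, 3) (y = Add(-6, Mul(Rational(1, 3), Mul(10247, 7))) = Add(-6, Mul(Rational(1, 3), 71729)) = Add(-6, Rational(71729, 3)) = Rational(71711, 3) ≈ 23904.)
Pow(Add(y, -90283), -1) = Pow(Add(Rational(71711, 3), -90283), -1) = Pow(Rational(-199138, 3), -1) = Rational(-3, 199138)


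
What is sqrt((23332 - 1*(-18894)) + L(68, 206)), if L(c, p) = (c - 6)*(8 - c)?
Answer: sqrt(38506) ≈ 196.23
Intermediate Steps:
L(c, p) = (-6 + c)*(8 - c)
sqrt((23332 - 1*(-18894)) + L(68, 206)) = sqrt((23332 - 1*(-18894)) + (-48 - 1*68**2 + 14*68)) = sqrt((23332 + 18894) + (-48 - 1*4624 + 952)) = sqrt(42226 + (-48 - 4624 + 952)) = sqrt(42226 - 3720) = sqrt(38506)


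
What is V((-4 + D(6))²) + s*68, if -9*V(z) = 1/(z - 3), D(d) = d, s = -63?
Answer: -38557/9 ≈ -4284.1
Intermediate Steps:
V(z) = -1/(9*(-3 + z)) (V(z) = -1/(9*(z - 3)) = -1/(9*(-3 + z)))
V((-4 + D(6))²) + s*68 = -1/(-27 + 9*(-4 + 6)²) - 63*68 = -1/(-27 + 9*2²) - 4284 = -1/(-27 + 9*4) - 4284 = -1/(-27 + 36) - 4284 = -1/9 - 4284 = -1*⅑ - 4284 = -⅑ - 4284 = -38557/9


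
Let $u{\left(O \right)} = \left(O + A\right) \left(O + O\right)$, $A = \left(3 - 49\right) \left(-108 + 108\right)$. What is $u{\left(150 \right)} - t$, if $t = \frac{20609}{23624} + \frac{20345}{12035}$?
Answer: $\frac{2558687828081}{56862968} \approx 44997.0$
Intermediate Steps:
$A = 0$ ($A = \left(-46\right) 0 = 0$)
$t = \frac{145731919}{56862968}$ ($t = 20609 \cdot \frac{1}{23624} + 20345 \cdot \frac{1}{12035} = \frac{20609}{23624} + \frac{4069}{2407} = \frac{145731919}{56862968} \approx 2.5629$)
$u{\left(O \right)} = 2 O^{2}$ ($u{\left(O \right)} = \left(O + 0\right) \left(O + O\right) = O 2 O = 2 O^{2}$)
$u{\left(150 \right)} - t = 2 \cdot 150^{2} - \frac{145731919}{56862968} = 2 \cdot 22500 - \frac{145731919}{56862968} = 45000 - \frac{145731919}{56862968} = \frac{2558687828081}{56862968}$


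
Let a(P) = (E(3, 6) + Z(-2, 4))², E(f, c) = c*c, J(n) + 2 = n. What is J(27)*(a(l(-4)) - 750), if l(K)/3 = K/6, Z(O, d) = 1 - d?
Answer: 8475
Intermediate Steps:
J(n) = -2 + n
E(f, c) = c²
l(K) = K/2 (l(K) = 3*(K/6) = K/2)
a(P) = 1089 (a(P) = (6² + (1 - 1*4))² = (36 + (1 - 4))² = (36 - 3)² = 33² = 1089)
J(27)*(a(l(-4)) - 750) = (-2 + 27)*(1089 - 750) = 25*339 = 8475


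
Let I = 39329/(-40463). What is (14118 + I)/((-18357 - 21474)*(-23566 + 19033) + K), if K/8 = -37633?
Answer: 571217305/7293571433717 ≈ 7.8318e-5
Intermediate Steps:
K = -301064 (K = 8*(-37633) = -301064)
I = -39329/40463 (I = 39329*(-1/40463) = -39329/40463 ≈ -0.97197)
(14118 + I)/((-18357 - 21474)*(-23566 + 19033) + K) = (14118 - 39329/40463)/((-18357 - 21474)*(-23566 + 19033) - 301064) = 571217305/(40463*(-39831*(-4533) - 301064)) = 571217305/(40463*(180553923 - 301064)) = (571217305/40463)/180252859 = (571217305/40463)*(1/180252859) = 571217305/7293571433717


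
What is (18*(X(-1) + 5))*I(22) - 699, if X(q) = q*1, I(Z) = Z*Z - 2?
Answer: 34005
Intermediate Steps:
I(Z) = -2 + Z² (I(Z) = Z² - 2 = -2 + Z²)
X(q) = q
(18*(X(-1) + 5))*I(22) - 699 = (18*(-1 + 5))*(-2 + 22²) - 699 = (18*4)*(-2 + 484) - 699 = 72*482 - 699 = 34704 - 699 = 34005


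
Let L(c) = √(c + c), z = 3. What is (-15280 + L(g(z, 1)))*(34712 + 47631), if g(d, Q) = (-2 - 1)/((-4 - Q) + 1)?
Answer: -1258201040 + 82343*√6/2 ≈ -1.2581e+9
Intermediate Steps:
g(d, Q) = -3/(-3 - Q)
L(c) = √2*√c (L(c) = √(2*c) = √2*√c)
(-15280 + L(g(z, 1)))*(34712 + 47631) = (-15280 + √2*√(3/(3 + 1)))*(34712 + 47631) = (-15280 + √2*√(3/4))*82343 = (-15280 + √2*√(3*(¼)))*82343 = (-15280 + √2*√(¾))*82343 = (-15280 + √2*(√3/2))*82343 = (-15280 + √6/2)*82343 = -1258201040 + 82343*√6/2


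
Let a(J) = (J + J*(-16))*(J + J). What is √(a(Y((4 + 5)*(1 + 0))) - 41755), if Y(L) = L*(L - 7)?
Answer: 5*I*√2059 ≈ 226.88*I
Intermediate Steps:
Y(L) = L*(-7 + L)
a(J) = -30*J² (a(J) = (J - 16*J)*(2*J) = (-15*J)*(2*J) = -30*J²)
√(a(Y((4 + 5)*(1 + 0))) - 41755) = √(-30*(1 + 0)²*(-7 + (4 + 5)*(1 + 0))²*(4 + 5)² - 41755) = √(-30*81*(-7 + 9*1)² - 41755) = √(-30*81*(-7 + 9)² - 41755) = √(-30*(9*2)² - 41755) = √(-30*18² - 41755) = √(-30*324 - 41755) = √(-9720 - 41755) = √(-51475) = 5*I*√2059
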